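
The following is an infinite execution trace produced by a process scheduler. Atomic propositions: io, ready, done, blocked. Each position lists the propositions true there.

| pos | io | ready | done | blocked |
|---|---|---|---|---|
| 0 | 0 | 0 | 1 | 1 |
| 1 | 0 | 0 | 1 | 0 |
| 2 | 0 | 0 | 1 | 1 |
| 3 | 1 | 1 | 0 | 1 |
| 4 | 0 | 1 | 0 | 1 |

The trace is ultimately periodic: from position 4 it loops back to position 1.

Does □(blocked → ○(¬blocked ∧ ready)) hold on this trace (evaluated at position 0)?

blocked → ○(¬blocked ∧ ready) must hold at every position from 0 onward. It fails at position 0, so □(blocked → ○(¬blocked ∧ ready)) is false.
Positions where blocked holds: 0, 2, 3, 4.
Check ○(¬blocked ∧ ready) at each: 0→fails, 2→fails, 3→fails, 4→fails.

Violated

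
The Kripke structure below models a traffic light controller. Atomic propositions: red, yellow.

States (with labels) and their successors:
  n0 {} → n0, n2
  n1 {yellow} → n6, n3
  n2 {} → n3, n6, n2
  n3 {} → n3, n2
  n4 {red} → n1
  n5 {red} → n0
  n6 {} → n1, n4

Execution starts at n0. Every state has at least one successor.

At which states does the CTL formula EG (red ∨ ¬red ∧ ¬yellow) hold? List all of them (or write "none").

States satisfying red ∨ ¬red ∧ ¬yellow: {n0, n2, n3, n4, n5, n6}.
States satisfying EG (red ∨ ¬red ∧ ¬yellow): {n0, n2, n3, n5}.

{n0, n2, n3, n5}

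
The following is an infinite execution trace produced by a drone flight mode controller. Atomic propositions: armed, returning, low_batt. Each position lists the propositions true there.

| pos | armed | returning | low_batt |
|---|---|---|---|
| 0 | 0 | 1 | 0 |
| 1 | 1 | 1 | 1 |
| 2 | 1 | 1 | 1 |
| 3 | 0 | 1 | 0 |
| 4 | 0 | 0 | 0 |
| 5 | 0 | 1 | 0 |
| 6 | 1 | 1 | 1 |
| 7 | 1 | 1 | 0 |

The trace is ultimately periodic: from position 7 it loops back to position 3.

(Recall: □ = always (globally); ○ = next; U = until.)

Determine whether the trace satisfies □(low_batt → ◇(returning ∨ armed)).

Holds

low_batt → ◇(returning ∨ armed) holds at every position 0..7, and those are all positions ever visited, so □(low_batt → ◇(returning ∨ armed)) holds.
Positions where low_batt holds: 1, 2, 6.
Check ◇(returning ∨ armed) at each: 1→ok, 2→ok, 6→ok.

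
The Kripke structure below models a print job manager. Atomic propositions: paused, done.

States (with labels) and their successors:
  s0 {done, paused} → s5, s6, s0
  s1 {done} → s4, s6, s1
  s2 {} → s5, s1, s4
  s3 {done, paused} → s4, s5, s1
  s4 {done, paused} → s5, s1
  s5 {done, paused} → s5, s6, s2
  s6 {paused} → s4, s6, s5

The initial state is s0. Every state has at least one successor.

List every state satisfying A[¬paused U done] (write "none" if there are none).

States satisfying ¬paused: {s1, s2}.
States satisfying done: {s0, s1, s3, s4, s5}.
States satisfying A[¬paused U done]: {s0, s1, s2, s3, s4, s5}.

{s0, s1, s2, s3, s4, s5}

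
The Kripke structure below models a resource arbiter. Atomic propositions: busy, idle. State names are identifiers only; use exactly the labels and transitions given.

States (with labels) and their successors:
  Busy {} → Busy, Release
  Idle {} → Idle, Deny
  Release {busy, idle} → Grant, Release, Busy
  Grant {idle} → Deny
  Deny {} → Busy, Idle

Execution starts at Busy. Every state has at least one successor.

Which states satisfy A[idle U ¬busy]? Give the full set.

States satisfying idle: {Release, Grant}.
States satisfying ¬busy: {Busy, Idle, Grant, Deny}.
States satisfying A[idle U ¬busy]: {Busy, Idle, Grant, Deny}.

{Busy, Idle, Grant, Deny}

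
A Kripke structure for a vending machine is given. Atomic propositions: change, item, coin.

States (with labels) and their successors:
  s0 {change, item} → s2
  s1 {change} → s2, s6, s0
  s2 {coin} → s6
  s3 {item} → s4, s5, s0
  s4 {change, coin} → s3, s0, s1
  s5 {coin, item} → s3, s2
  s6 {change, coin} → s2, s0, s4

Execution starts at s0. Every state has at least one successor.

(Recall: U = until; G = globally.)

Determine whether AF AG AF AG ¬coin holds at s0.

States satisfying AG AF AG ¬coin: ∅.
States satisfying AF AG AF AG ¬coin: ∅.
There is a path from s0 along which AG AF AG ¬coin never holds.
s0 ∉ Sat(AF AG AF AG ¬coin).

Violated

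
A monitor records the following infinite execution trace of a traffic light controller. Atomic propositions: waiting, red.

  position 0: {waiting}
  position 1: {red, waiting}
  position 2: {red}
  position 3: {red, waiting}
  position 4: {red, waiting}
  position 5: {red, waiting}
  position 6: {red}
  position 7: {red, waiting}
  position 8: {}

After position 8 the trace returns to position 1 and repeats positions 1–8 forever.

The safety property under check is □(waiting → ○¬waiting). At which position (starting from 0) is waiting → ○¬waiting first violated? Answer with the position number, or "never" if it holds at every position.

At position 0 the labels are {waiting} and the next position 1 has {red, waiting}, so waiting → ○¬waiting is false there. This is the first violation.

0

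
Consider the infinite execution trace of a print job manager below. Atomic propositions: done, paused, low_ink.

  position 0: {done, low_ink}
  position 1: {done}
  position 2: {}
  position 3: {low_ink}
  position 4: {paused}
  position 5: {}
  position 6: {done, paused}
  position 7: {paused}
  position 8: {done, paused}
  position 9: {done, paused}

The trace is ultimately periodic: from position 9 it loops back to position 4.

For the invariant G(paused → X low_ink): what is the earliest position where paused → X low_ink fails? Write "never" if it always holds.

4

Check paused → X low_ink at each position in order: 0 ✓, 1 ✓, 2 ✓, 3 ✓.
At position 4 the labels are {paused} and the next position 5 has {}, so paused → X low_ink is false there. This is the first violation.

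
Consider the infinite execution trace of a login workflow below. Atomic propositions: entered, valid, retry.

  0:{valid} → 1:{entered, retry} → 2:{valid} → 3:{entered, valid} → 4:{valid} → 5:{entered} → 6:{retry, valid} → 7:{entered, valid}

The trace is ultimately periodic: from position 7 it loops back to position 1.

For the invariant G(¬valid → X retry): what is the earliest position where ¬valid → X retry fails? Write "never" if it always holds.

Check ¬valid → X retry at each position in order: 0 ✓.
At position 1 the labels are {entered, retry} and the next position 2 has {valid}, so ¬valid → X retry is false there. This is the first violation.

1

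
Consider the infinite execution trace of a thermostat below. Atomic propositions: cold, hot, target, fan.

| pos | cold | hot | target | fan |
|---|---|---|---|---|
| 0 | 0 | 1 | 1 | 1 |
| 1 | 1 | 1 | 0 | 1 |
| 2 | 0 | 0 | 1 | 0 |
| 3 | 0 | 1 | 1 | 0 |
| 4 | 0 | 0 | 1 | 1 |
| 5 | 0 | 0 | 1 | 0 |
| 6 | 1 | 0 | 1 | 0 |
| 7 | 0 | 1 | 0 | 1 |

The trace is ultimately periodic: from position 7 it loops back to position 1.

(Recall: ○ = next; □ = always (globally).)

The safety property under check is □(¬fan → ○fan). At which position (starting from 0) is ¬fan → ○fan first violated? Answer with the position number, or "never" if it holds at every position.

Check ¬fan → ○fan at each position in order: 0 ✓, 1 ✓.
At position 2 the labels are {target} and the next position 3 has {hot, target}, so ¬fan → ○fan is false there. This is the first violation.

2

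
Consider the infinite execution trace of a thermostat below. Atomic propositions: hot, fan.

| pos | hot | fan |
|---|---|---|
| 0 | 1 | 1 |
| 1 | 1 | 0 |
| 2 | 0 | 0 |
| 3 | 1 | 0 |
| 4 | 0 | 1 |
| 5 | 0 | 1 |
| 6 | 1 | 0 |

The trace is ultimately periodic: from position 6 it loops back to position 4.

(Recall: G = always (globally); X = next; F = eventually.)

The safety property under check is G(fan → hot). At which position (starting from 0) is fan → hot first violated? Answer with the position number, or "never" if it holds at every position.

Check fan → hot at each position in order: 0 ✓, 1 ✓, 2 ✓, 3 ✓.
At position 4 the labels are {fan}, so fan → hot is false there. This is the first violation.

4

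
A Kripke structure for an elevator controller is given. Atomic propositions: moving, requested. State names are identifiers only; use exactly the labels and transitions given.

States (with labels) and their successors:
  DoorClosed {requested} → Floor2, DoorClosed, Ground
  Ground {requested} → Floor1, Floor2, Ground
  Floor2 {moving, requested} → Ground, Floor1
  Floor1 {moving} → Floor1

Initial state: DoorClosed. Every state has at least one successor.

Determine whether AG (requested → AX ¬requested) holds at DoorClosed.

Does not hold

States satisfying requested → AX ¬requested: {Floor1}.
States satisfying AG (requested → AX ¬requested): {Floor1}.
DoorClosed is reachable from DoorClosed and violates requested → AX ¬requested, so AG fails at DoorClosed.
DoorClosed ∉ Sat(AG (requested → AX ¬requested)).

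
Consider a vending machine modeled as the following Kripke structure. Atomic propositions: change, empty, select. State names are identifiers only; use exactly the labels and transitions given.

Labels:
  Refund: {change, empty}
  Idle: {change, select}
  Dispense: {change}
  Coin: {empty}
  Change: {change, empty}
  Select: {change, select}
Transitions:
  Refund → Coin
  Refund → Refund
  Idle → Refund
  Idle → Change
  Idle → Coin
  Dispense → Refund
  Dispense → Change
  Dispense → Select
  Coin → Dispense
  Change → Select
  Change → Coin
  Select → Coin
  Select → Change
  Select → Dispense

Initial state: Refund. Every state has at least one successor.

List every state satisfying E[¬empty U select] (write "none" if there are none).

States satisfying ¬empty: {Idle, Dispense, Select}.
States satisfying select: {Idle, Select}.
States satisfying E[¬empty U select]: {Idle, Dispense, Select}.

{Idle, Dispense, Select}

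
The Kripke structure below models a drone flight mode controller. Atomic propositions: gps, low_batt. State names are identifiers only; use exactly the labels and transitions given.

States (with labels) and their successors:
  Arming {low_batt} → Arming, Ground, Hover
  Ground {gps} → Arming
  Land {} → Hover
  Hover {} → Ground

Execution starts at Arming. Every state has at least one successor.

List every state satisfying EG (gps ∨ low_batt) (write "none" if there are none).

States satisfying gps ∨ low_batt: {Arming, Ground}.
States satisfying EG (gps ∨ low_batt): {Arming, Ground}.

{Arming, Ground}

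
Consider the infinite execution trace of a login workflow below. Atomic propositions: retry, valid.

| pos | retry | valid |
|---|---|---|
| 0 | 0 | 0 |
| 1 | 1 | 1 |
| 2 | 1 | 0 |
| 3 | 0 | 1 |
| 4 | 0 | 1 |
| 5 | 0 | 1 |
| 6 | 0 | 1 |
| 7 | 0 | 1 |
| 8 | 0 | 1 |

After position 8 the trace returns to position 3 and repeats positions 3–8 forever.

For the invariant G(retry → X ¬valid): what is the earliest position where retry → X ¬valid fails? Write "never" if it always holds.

Check retry → X ¬valid at each position in order: 0 ✓, 1 ✓.
At position 2 the labels are {retry} and the next position 3 has {valid}, so retry → X ¬valid is false there. This is the first violation.

2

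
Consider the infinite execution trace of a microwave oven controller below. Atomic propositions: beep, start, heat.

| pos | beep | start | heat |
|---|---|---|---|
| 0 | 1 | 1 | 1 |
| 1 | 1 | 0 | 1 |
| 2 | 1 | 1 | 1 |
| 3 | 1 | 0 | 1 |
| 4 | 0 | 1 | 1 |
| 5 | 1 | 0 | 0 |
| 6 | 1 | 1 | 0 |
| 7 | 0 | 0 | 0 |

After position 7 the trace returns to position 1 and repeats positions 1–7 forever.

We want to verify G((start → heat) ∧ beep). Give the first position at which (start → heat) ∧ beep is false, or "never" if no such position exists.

Check (start → heat) ∧ beep at each position in order: 0 ✓, 1 ✓, 2 ✓, 3 ✓.
At position 4 the labels are {heat, start}, so (start → heat) ∧ beep is false there. This is the first violation.

4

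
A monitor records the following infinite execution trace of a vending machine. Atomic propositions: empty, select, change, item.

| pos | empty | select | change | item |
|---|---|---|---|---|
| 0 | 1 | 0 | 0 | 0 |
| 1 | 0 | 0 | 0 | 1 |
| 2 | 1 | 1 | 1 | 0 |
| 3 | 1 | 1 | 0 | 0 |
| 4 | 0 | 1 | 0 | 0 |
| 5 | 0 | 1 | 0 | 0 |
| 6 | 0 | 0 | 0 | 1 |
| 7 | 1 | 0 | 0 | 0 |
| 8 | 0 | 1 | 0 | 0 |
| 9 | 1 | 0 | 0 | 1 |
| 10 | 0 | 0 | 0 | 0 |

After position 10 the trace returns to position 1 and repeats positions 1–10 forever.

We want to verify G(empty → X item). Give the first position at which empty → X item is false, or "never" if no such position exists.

Check empty → X item at each position in order: 0 ✓, 1 ✓.
At position 2 the labels are {change, empty, select} and the next position 3 has {empty, select}, so empty → X item is false there. This is the first violation.

2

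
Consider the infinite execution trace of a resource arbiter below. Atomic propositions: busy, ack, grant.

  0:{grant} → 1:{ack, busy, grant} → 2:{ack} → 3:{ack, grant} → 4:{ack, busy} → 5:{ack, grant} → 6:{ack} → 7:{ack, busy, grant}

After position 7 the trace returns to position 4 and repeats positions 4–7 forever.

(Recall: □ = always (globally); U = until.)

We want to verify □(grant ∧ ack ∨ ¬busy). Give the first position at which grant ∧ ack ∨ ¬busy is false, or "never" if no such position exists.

Check grant ∧ ack ∨ ¬busy at each position in order: 0 ✓, 1 ✓, 2 ✓, 3 ✓.
At position 4 the labels are {ack, busy}, so grant ∧ ack ∨ ¬busy is false there. This is the first violation.

4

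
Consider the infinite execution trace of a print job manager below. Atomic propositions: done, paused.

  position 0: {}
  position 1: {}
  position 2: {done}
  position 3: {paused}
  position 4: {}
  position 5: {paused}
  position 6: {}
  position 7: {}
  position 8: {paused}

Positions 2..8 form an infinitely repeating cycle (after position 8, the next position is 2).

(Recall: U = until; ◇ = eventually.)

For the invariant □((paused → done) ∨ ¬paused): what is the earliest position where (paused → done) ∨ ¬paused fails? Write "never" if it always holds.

3

Check (paused → done) ∨ ¬paused at each position in order: 0 ✓, 1 ✓, 2 ✓.
At position 3 the labels are {paused}, so (paused → done) ∨ ¬paused is false there. This is the first violation.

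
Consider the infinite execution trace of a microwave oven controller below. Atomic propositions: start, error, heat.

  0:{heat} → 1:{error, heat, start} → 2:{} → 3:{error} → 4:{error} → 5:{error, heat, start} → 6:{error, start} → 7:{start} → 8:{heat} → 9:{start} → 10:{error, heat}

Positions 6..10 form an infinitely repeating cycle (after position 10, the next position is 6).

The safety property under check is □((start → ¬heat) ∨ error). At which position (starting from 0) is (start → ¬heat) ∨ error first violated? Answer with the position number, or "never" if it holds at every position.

never

(start → ¬heat) ∨ error holds at every position 0..10, and those are all the positions the trace ever visits, so the invariant □((start → ¬heat) ∨ error) is never violated.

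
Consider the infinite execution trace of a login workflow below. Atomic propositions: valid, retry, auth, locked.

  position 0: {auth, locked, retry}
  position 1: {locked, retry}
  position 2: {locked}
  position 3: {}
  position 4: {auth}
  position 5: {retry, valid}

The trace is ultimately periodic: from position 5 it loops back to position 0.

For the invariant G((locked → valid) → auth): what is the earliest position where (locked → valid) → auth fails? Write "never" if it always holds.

Check (locked → valid) → auth at each position in order: 0 ✓, 1 ✓, 2 ✓.
At position 3 the labels are {}, so (locked → valid) → auth is false there. This is the first violation.

3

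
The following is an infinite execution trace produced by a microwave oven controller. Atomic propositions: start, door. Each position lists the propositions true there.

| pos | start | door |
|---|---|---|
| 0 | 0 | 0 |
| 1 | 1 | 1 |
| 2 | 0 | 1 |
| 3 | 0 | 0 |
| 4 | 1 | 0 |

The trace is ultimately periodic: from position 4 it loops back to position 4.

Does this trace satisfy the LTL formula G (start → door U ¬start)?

Violated

start → door U ¬start must hold at every position from 0 onward. It fails at position 4, so G (start → door U ¬start) is false.
Positions where start holds: 1, 4.
Check door U ¬start at each: 1→ok, 4→fails.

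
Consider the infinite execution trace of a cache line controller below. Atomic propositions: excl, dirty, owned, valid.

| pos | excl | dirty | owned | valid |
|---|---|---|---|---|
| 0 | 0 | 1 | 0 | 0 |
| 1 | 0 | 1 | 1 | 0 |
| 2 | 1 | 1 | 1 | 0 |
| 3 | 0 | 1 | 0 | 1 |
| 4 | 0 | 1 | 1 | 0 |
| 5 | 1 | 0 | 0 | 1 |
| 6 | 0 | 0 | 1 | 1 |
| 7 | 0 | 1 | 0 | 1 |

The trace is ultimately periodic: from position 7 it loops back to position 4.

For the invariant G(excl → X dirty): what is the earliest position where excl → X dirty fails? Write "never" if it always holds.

5

Check excl → X dirty at each position in order: 0 ✓, 1 ✓, 2 ✓, 3 ✓, 4 ✓.
At position 5 the labels are {excl, valid} and the next position 6 has {owned, valid}, so excl → X dirty is false there. This is the first violation.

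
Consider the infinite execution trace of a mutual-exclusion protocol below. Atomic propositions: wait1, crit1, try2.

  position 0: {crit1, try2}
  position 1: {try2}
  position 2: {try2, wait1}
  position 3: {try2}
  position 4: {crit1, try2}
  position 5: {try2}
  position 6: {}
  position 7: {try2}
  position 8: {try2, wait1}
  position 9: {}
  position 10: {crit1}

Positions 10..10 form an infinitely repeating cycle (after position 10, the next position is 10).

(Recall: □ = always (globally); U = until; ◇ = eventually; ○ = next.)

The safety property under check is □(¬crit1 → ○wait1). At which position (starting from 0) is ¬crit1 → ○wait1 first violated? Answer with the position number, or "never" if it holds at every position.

2

Check ¬crit1 → ○wait1 at each position in order: 0 ✓, 1 ✓.
At position 2 the labels are {try2, wait1} and the next position 3 has {try2}, so ¬crit1 → ○wait1 is false there. This is the first violation.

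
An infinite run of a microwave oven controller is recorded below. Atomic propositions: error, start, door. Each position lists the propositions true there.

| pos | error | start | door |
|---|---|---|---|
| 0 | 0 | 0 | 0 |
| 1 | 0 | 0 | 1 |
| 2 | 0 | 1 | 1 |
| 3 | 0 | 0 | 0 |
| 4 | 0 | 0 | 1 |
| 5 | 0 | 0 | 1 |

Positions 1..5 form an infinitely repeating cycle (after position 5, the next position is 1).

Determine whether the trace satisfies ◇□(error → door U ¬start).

Satisfied

□(error → door U ¬start) holds at position 0, which is reachable from 0, so ◇□(error → door U ¬start) holds.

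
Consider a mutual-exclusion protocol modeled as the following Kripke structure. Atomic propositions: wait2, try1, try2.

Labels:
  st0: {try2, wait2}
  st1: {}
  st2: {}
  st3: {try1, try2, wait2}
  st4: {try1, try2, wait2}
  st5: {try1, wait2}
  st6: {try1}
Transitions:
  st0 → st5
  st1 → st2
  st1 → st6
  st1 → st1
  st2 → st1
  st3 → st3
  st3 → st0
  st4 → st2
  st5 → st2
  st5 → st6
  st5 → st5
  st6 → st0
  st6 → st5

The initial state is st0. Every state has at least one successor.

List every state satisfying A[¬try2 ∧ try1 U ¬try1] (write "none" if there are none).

{st0, st1, st2}

States satisfying ¬try2 ∧ try1: {st5, st6}.
States satisfying ¬try1: {st0, st1, st2}.
States satisfying A[¬try2 ∧ try1 U ¬try1]: {st0, st1, st2}.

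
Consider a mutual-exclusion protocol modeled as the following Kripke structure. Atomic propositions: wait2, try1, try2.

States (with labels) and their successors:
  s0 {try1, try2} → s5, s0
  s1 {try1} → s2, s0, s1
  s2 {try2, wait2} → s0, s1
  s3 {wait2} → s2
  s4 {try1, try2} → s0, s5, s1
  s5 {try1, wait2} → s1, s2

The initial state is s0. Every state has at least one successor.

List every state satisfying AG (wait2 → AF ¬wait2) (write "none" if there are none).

States satisfying wait2 → AF ¬wait2: {s0, s1, s2, s3, s4, s5}.
States satisfying AG (wait2 → AF ¬wait2): {s0, s1, s2, s3, s4, s5}.

{s0, s1, s2, s3, s4, s5}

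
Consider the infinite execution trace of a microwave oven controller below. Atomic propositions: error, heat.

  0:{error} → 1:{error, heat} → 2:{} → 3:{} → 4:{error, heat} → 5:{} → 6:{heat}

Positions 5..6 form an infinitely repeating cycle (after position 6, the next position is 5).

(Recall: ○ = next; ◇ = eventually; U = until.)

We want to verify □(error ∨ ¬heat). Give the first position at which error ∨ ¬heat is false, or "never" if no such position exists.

Check error ∨ ¬heat at each position in order: 0 ✓, 1 ✓, 2 ✓, 3 ✓, 4 ✓, 5 ✓.
At position 6 the labels are {heat}, so error ∨ ¬heat is false there. This is the first violation.

6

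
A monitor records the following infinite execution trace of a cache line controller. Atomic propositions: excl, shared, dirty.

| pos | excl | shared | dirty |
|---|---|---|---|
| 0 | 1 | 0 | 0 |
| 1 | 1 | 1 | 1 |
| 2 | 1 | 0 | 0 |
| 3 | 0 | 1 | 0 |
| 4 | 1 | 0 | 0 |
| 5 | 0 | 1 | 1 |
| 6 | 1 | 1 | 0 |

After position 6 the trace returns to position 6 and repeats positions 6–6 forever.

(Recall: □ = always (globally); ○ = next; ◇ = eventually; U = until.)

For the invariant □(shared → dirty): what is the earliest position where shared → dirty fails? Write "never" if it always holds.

3

Check shared → dirty at each position in order: 0 ✓, 1 ✓, 2 ✓.
At position 3 the labels are {shared}, so shared → dirty is false there. This is the first violation.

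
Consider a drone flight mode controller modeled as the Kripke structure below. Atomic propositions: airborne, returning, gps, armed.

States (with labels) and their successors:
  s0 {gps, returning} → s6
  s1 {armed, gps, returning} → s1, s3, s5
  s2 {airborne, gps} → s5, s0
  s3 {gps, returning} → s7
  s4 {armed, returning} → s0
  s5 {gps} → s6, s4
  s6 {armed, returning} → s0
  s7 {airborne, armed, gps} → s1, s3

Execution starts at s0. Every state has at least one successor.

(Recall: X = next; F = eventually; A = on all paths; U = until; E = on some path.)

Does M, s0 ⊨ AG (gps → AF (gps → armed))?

States satisfying gps → AF (gps → armed): {s0, s1, s2, s3, s4, s5, s6, s7}.
States satisfying AG (gps → AF (gps → armed)): {s0, s1, s2, s3, s4, s5, s6, s7}.
Every state reachable from s0 satisfies gps → AF (gps → armed).
s0 ∈ Sat(AG (gps → AF (gps → armed))).

Holds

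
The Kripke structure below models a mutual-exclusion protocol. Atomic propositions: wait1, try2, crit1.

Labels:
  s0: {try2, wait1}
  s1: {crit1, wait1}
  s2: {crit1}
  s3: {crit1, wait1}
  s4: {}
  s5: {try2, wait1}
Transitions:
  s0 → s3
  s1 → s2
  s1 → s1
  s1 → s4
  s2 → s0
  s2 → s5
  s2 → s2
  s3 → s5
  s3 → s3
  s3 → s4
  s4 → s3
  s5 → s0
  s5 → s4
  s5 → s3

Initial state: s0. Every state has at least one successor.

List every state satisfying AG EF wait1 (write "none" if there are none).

{s0, s1, s2, s3, s4, s5}

States satisfying EF wait1: {s0, s1, s2, s3, s4, s5}.
States satisfying AG EF wait1: {s0, s1, s2, s3, s4, s5}.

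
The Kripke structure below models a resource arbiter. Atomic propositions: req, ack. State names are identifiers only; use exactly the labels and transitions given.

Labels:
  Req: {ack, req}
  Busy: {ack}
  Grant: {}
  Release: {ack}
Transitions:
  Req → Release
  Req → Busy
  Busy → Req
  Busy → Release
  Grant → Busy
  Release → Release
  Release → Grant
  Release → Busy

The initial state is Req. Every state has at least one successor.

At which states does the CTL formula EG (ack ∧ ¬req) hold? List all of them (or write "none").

{Busy, Release}

States satisfying ack ∧ ¬req: {Busy, Release}.
States satisfying EG (ack ∧ ¬req): {Busy, Release}.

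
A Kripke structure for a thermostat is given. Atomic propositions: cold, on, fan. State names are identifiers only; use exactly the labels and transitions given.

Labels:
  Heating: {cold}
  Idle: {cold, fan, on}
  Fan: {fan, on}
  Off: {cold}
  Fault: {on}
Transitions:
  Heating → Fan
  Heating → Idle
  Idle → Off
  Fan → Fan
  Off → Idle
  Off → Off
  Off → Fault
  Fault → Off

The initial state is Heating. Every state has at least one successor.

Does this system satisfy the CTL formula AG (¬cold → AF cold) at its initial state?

No

States satisfying ¬cold → AF cold: {Heating, Idle, Off, Fault}.
States satisfying AG (¬cold → AF cold): {Idle, Off, Fault}.
Fan is reachable from Heating and violates ¬cold → AF cold, so AG fails at Heating.
Heating ∉ Sat(AG (¬cold → AF cold)).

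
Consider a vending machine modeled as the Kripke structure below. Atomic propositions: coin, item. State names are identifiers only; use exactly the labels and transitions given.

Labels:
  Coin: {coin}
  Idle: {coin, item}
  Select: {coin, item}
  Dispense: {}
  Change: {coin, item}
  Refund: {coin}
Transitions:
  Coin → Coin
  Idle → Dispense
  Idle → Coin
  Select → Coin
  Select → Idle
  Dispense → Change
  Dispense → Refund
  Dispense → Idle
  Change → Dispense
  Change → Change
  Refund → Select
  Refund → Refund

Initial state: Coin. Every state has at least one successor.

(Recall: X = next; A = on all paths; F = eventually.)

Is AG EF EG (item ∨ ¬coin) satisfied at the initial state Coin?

States satisfying EF EG (item ∨ ¬coin): {Idle, Select, Dispense, Change, Refund}.
States satisfying AG EF EG (item ∨ ¬coin): ∅.
Coin is reachable from Coin and violates EF EG (item ∨ ¬coin), so AG fails at Coin.
Coin ∉ Sat(AG EF EG (item ∨ ¬coin)).

No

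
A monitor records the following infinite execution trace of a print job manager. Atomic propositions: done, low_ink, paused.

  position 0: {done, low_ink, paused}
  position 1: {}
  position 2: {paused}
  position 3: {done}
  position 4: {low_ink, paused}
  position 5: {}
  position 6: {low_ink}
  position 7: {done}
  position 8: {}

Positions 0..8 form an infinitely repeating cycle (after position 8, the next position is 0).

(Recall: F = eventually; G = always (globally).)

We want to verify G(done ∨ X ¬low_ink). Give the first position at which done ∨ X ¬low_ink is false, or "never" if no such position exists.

5

Check done ∨ X ¬low_ink at each position in order: 0 ✓, 1 ✓, 2 ✓, 3 ✓, 4 ✓.
At position 5 the labels are {} and the next position 6 has {low_ink}, so done ∨ X ¬low_ink is false there. This is the first violation.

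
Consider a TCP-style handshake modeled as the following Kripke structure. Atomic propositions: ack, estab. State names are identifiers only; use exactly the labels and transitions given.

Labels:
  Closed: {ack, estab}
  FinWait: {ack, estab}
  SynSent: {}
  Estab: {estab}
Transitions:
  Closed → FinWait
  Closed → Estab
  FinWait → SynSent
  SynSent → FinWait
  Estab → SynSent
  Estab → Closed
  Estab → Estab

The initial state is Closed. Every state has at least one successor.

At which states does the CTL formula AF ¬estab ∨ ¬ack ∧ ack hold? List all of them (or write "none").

States satisfying ¬estab: {SynSent}.
States satisfying AF ¬estab: {FinWait, SynSent}.
States satisfying ¬ack: {SynSent, Estab}.
States satisfying ¬ack ∧ ack: ∅.
States satisfying AF ¬estab ∨ ¬ack ∧ ack: {FinWait, SynSent}.

{FinWait, SynSent}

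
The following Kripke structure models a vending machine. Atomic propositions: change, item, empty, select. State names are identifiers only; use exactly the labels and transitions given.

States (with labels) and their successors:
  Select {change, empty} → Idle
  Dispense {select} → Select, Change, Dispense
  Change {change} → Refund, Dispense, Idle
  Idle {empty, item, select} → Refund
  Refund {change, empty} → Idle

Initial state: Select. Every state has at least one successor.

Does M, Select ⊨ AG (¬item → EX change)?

Violated

States satisfying ¬item → EX change: {Dispense, Change, Idle}.
States satisfying AG (¬item → EX change): ∅.
Refund is reachable from Select and violates ¬item → EX change, so AG fails at Select.
Select ∉ Sat(AG (¬item → EX change)).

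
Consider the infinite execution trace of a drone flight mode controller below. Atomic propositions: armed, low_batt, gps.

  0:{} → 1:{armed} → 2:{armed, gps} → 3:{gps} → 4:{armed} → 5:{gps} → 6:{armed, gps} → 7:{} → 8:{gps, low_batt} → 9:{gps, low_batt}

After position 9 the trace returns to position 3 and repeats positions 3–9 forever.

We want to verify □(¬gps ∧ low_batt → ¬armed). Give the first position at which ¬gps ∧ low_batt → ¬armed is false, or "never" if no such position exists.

¬gps ∧ low_batt → ¬armed holds at every position 0..9, and those are all the positions the trace ever visits, so the invariant □(¬gps ∧ low_batt → ¬armed) is never violated.

never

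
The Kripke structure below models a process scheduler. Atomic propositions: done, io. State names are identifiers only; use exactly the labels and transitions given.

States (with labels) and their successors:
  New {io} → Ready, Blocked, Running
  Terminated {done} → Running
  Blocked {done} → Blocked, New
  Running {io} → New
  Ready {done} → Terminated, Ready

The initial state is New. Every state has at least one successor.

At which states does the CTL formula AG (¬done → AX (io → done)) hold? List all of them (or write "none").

none

States satisfying ¬done → AX (io → done): {Terminated, Blocked, Ready}.
States satisfying AG (¬done → AX (io → done)): ∅.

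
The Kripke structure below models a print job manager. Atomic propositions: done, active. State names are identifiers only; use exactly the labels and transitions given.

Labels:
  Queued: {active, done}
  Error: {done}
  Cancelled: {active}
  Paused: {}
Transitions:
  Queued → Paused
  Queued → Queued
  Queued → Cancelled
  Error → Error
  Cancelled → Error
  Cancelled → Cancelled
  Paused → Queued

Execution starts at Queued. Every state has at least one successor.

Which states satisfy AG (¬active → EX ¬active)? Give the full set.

{Error, Cancelled}

States satisfying ¬active → EX ¬active: {Queued, Error, Cancelled}.
States satisfying AG (¬active → EX ¬active): {Error, Cancelled}.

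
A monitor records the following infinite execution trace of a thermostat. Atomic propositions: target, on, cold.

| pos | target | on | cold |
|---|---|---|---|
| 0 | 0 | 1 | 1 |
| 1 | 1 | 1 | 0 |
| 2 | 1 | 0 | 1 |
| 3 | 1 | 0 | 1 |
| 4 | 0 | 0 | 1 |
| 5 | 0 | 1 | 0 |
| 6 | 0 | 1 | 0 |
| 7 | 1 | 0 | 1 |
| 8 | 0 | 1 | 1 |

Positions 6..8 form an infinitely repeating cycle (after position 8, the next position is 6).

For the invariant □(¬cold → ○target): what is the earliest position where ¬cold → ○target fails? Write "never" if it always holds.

Check ¬cold → ○target at each position in order: 0 ✓, 1 ✓, 2 ✓, 3 ✓, 4 ✓.
At position 5 the labels are {on} and the next position 6 has {on}, so ¬cold → ○target is false there. This is the first violation.

5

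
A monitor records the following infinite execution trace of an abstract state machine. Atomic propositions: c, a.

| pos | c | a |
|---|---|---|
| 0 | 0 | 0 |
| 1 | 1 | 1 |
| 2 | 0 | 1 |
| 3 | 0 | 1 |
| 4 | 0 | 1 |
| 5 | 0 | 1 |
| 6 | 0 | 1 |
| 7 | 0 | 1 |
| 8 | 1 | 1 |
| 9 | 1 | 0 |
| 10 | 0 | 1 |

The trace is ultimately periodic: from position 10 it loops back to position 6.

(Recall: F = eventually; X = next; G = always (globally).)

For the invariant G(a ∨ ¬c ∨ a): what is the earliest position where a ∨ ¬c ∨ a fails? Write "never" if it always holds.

Check a ∨ ¬c ∨ a at each position in order: 0 ✓, 1 ✓, 2 ✓, 3 ✓, 4 ✓, 5 ✓, 6 ✓, 7 ✓, 8 ✓.
At position 9 the labels are {c}, so a ∨ ¬c ∨ a is false there. This is the first violation.

9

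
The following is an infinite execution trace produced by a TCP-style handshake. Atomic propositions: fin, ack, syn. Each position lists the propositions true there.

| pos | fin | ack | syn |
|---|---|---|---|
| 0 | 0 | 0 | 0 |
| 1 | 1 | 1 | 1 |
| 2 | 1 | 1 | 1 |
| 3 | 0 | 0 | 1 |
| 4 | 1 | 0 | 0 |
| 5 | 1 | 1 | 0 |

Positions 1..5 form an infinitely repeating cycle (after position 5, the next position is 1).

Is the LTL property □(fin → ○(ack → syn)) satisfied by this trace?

fin → ○(ack → syn) must hold at every position from 0 onward. It fails at position 4, so □(fin → ○(ack → syn)) is false.
Positions where fin holds: 1, 2, 4, 5.
Check ○(ack → syn) at each: 1→ok, 2→ok, 4→fails, 5→ok.

No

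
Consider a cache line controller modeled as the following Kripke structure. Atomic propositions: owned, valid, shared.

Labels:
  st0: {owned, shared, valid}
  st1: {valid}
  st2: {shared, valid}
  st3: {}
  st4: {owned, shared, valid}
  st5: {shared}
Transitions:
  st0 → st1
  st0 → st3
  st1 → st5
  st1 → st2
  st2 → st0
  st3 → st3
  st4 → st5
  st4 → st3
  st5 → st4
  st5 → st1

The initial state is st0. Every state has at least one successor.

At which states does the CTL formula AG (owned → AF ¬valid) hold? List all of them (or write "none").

States satisfying owned → AF ¬valid: {st1, st2, st3, st4, st5}.
States satisfying AG (owned → AF ¬valid): {st3}.

{st3}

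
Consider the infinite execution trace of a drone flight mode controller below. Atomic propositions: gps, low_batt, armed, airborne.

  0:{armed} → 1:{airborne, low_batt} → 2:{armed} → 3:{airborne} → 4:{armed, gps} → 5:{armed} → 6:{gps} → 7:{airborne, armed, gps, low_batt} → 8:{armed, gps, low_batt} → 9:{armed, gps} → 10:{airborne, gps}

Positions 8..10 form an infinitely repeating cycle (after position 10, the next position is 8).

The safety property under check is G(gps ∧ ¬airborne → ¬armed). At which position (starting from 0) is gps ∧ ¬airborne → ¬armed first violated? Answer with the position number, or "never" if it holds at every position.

Check gps ∧ ¬airborne → ¬armed at each position in order: 0 ✓, 1 ✓, 2 ✓, 3 ✓.
At position 4 the labels are {armed, gps}, so gps ∧ ¬airborne → ¬armed is false there. This is the first violation.

4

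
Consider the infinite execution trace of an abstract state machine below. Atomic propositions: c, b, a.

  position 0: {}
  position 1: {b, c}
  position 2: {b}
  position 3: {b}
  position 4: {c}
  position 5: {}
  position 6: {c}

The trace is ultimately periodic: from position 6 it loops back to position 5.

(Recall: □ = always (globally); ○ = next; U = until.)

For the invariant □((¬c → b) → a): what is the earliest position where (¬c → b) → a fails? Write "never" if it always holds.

Check (¬c → b) → a at each position in order: 0 ✓.
At position 1 the labels are {b, c}, so (¬c → b) → a is false there. This is the first violation.

1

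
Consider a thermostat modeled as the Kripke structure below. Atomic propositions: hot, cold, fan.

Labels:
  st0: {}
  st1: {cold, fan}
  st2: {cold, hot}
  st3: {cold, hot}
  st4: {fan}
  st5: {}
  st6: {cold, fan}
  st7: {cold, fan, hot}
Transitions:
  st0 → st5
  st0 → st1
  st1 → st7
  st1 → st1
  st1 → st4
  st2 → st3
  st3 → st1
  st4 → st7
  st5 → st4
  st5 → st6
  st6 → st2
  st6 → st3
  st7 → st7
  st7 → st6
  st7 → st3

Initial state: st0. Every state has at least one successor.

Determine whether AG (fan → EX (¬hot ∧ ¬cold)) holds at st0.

States satisfying fan → EX (¬hot ∧ ¬cold): {st0, st1, st2, st3, st5}.
States satisfying AG (fan → EX (¬hot ∧ ¬cold)): ∅.
st4 is reachable from st0 and violates fan → EX (¬hot ∧ ¬cold), so AG fails at st0.
st0 ∉ Sat(AG (fan → EX (¬hot ∧ ¬cold))).

Does not hold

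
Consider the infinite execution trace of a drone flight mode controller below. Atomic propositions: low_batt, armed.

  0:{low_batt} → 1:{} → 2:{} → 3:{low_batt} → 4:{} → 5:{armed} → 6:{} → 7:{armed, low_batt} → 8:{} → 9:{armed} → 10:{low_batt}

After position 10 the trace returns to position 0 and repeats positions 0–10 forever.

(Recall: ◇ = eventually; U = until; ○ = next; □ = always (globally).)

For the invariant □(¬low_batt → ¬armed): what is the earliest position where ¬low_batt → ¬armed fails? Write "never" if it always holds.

Check ¬low_batt → ¬armed at each position in order: 0 ✓, 1 ✓, 2 ✓, 3 ✓, 4 ✓.
At position 5 the labels are {armed}, so ¬low_batt → ¬armed is false there. This is the first violation.

5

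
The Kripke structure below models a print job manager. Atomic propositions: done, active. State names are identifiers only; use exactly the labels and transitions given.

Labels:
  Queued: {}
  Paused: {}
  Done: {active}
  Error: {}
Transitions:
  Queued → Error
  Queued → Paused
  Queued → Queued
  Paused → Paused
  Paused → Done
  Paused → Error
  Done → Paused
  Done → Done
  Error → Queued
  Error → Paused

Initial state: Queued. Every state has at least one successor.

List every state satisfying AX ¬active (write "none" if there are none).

States satisfying ¬active: {Queued, Paused, Error}.
States satisfying AX ¬active: {Queued, Error}.

{Queued, Error}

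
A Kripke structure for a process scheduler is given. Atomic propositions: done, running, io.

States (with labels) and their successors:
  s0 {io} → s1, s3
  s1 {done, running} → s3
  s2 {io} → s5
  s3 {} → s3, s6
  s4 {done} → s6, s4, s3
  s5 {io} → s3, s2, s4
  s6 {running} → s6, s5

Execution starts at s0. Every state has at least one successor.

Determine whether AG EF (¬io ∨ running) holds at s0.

States satisfying EF (¬io ∨ running): {s0, s1, s2, s3, s4, s5, s6}.
States satisfying AG EF (¬io ∨ running): {s0, s1, s2, s3, s4, s5, s6}.
Every state reachable from s0 satisfies EF (¬io ∨ running).
s0 ∈ Sat(AG EF (¬io ∨ running)).

Holds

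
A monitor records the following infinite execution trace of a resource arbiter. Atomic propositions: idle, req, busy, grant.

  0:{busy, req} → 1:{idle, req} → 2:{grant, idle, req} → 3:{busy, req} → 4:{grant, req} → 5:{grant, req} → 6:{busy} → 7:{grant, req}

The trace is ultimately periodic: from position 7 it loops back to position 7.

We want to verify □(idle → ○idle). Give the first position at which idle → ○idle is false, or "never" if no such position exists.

Check idle → ○idle at each position in order: 0 ✓, 1 ✓.
At position 2 the labels are {grant, idle, req} and the next position 3 has {busy, req}, so idle → ○idle is false there. This is the first violation.

2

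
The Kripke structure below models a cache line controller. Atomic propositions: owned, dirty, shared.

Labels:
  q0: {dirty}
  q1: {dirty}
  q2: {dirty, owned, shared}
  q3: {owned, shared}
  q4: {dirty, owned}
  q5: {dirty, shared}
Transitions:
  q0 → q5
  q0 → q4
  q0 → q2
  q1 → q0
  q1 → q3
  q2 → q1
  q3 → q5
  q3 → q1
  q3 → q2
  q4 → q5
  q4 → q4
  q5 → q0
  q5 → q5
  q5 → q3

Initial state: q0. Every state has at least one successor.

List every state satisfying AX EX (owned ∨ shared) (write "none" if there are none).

{q1, q2, q4, q5}

States satisfying EX (owned ∨ shared): {q0, q1, q3, q4, q5}.
States satisfying AX EX (owned ∨ shared): {q1, q2, q4, q5}.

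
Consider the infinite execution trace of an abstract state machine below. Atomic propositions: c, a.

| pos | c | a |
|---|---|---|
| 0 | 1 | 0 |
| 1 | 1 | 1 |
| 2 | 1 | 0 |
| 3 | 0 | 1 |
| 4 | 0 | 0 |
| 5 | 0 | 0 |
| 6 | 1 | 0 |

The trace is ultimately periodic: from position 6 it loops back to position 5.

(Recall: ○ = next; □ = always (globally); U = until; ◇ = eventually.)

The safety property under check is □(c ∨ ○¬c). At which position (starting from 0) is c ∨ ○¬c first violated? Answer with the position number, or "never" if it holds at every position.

5

Check c ∨ ○¬c at each position in order: 0 ✓, 1 ✓, 2 ✓, 3 ✓, 4 ✓.
At position 5 the labels are {} and the next position 6 has {c}, so c ∨ ○¬c is false there. This is the first violation.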